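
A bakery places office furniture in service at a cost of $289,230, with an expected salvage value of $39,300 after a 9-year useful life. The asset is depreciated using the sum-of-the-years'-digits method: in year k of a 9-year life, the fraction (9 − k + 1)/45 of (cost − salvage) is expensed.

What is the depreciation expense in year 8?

Depreciable base = $289,230 − $39,300 = $249,930.
Sum of the years' digits = 9+8+7+6+5+4+3+2+1 = 45.
Year 1: $249,930 × 9/45 = $49,986. Book value $239,244.
Year 2: $249,930 × 8/45 = $44,432. Book value $194,812.
Year 3: $249,930 × 7/45 = $38,878. Book value $155,934.
Year 4: $249,930 × 6/45 = $33,324. Book value $122,610.
Year 5: $249,930 × 5/45 = $27,770. Book value $94,840.
Year 6: $249,930 × 4/45 = $22,216. Book value $72,624.
Year 7: $249,930 × 3/45 = $16,662. Book value $55,962.
Year 8: $249,930 × 2/45 = $11,108. Book value $44,854.

$11,108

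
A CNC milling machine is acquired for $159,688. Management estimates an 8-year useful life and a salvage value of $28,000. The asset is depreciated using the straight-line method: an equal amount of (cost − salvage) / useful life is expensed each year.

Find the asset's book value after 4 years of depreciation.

$93,844

Depreciable base = $159,688 − $28,000 = $131,688.
Annual expense = $131,688 / 8 = $16,461.
End of year 1: book value $143,227.
End of year 2: book value $126,766.
End of year 3: book value $110,305.
End of year 4: book value $93,844.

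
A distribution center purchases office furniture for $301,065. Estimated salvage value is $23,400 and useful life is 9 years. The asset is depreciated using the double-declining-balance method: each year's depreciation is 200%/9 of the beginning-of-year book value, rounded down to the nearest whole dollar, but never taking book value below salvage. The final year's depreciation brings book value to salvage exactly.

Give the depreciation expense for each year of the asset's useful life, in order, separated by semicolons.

$66,903; $52,036; $40,472; $31,478; $24,483; $19,042; $14,811; $11,520; $16,920

Depreciable base = $301,065 − $23,400 = $277,665.
Year 1: ⌊$301,065 × 200%/9⌋ = $66,903. Book value $234,162.
Year 2: ⌊$234,162 × 200%/9⌋ = $52,036. Book value $182,126.
Year 3: ⌊$182,126 × 200%/9⌋ = $40,472. Book value $141,654.
Year 4: ⌊$141,654 × 200%/9⌋ = $31,478. Book value $110,176.
Year 5: ⌊$110,176 × 200%/9⌋ = $24,483. Book value $85,693.
Year 6: ⌊$85,693 × 200%/9⌋ = $19,042. Book value $66,651.
Year 7: ⌊$66,651 × 200%/9⌋ = $14,811. Book value $51,840.
Year 8: ⌊$51,840 × 200%/9⌋ = $11,520. Book value $40,320.
Year 9 (final): $40,320 − $23,400 = $16,920. Book value $23,400.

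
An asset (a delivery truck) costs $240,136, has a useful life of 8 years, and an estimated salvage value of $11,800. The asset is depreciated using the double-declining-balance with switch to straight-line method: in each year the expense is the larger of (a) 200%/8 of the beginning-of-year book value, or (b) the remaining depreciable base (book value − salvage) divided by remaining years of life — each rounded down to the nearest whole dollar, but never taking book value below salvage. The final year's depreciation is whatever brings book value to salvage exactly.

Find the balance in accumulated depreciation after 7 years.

$213,274

Depreciable base = $240,136 − $11,800 = $228,336.
Year 1: DB = ⌊$240,136 × 200%/8⌋ = $60,034; SL = ⌊$228,336/8⌋ = $28,542 → take DB $60,034. Book value $180,102.
Year 2: DB = ⌊$180,102 × 200%/8⌋ = $45,025; SL = ⌊$168,302/7⌋ = $24,043 → take DB $45,025. Book value $135,077.
Year 3: DB = ⌊$135,077 × 200%/8⌋ = $33,769; SL = ⌊$123,277/6⌋ = $20,546 → take DB $33,769. Book value $101,308.
Year 4: DB = ⌊$101,308 × 200%/8⌋ = $25,327; SL = ⌊$89,508/5⌋ = $17,901 → take DB $25,327. Book value $75,981.
Year 5: DB = ⌊$75,981 × 200%/8⌋ = $18,995; SL = ⌊$64,181/4⌋ = $16,045 → take DB $18,995. Book value $56,986.
Year 6: DB = ⌊$56,986 × 200%/8⌋ = $14,246; SL = ⌊$45,186/3⌋ = $15,062 → take SL $15,062. Book value $41,924.
Year 7: DB = ⌊$41,924 × 200%/8⌋ = $10,481; SL = ⌊$30,124/2⌋ = $15,062 → take SL $15,062. Book value $26,862.
Accumulated through year 7 = $240,136 − $26,862 = $213,274.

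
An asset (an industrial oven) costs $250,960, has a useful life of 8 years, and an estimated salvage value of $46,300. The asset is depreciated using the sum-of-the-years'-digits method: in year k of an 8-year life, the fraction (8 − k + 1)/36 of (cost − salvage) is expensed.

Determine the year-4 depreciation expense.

$28,425

Depreciable base = $250,960 − $46,300 = $204,660.
Sum of the years' digits = 8+7+6+5+4+3+2+1 = 36.
Year 1: $204,660 × 8/36 = $45,480. Book value $205,480.
Year 2: $204,660 × 7/36 = $39,795. Book value $165,685.
Year 3: $204,660 × 6/36 = $34,110. Book value $131,575.
Year 4: $204,660 × 5/36 = $28,425. Book value $103,150.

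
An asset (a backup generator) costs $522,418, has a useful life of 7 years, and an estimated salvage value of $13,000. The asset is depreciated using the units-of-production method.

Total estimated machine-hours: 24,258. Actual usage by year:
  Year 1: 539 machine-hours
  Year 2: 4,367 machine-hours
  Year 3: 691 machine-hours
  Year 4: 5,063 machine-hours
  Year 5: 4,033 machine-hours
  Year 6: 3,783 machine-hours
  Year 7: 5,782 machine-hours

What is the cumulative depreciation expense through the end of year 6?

$387,996

Depreciable base = $522,418 − $13,000 = $509,418.
Rate = $509,418 / 24,258 machine-hours = $21 per machine-hour.
Year 1: 539 × $21 = $11,319. Book value $511,099.
Year 2: 4,367 × $21 = $91,707. Book value $419,392.
Year 3: 691 × $21 = $14,511. Book value $404,881.
Year 4: 5,063 × $21 = $106,323. Book value $298,558.
Year 5: 4,033 × $21 = $84,693. Book value $213,865.
Year 6: 3,783 × $21 = $79,443. Book value $134,422.
Accumulated through year 6 = $522,418 − $134,422 = $387,996.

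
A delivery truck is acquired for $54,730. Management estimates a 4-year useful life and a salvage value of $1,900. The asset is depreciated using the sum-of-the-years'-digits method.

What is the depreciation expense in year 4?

$5,283

Depreciable base = $54,730 − $1,900 = $52,830.
Sum of the years' digits = 4+3+2+1 = 10.
Year 1: $52,830 × 4/10 = $21,132. Book value $33,598.
Year 2: $52,830 × 3/10 = $15,849. Book value $17,749.
Year 3: $52,830 × 2/10 = $10,566. Book value $7,183.
Year 4: $52,830 × 1/10 = $5,283. Book value $1,900.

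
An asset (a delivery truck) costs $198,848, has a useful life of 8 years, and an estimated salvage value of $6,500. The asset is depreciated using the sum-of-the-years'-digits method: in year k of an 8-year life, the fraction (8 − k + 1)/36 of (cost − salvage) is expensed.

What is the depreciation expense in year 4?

Depreciable base = $198,848 − $6,500 = $192,348.
Sum of the years' digits = 8+7+6+5+4+3+2+1 = 36.
Year 1: $192,348 × 8/36 = $42,744. Book value $156,104.
Year 2: $192,348 × 7/36 = $37,401. Book value $118,703.
Year 3: $192,348 × 6/36 = $32,058. Book value $86,645.
Year 4: $192,348 × 5/36 = $26,715. Book value $59,930.

$26,715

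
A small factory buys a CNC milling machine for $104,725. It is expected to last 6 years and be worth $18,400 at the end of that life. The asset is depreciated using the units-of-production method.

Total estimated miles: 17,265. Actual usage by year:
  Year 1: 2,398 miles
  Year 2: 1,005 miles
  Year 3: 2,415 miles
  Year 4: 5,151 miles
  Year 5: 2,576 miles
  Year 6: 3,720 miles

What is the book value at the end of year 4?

$49,880

Depreciable base = $104,725 − $18,400 = $86,325.
Rate = $86,325 / 17,265 miles = $5 per mile.
Year 1: 2,398 × $5 = $11,990. Book value $92,735.
Year 2: 1,005 × $5 = $5,025. Book value $87,710.
Year 3: 2,415 × $5 = $12,075. Book value $75,635.
Year 4: 5,151 × $5 = $25,755. Book value $49,880.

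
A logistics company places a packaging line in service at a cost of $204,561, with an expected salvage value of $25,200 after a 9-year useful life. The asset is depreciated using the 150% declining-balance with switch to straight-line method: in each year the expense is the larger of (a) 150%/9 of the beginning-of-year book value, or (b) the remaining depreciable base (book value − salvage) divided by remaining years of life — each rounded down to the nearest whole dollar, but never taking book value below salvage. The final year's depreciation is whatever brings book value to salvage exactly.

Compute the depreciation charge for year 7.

$14,252

Depreciable base = $204,561 − $25,200 = $179,361.
Year 1: DB = ⌊$204,561 × 150%/9⌋ = $34,093; SL = ⌊$179,361/9⌋ = $19,929 → take DB $34,093. Book value $170,468.
Year 2: DB = ⌊$170,468 × 150%/9⌋ = $28,411; SL = ⌊$145,268/8⌋ = $18,158 → take DB $28,411. Book value $142,057.
Year 3: DB = ⌊$142,057 × 150%/9⌋ = $23,676; SL = ⌊$116,857/7⌋ = $16,693 → take DB $23,676. Book value $118,381.
Year 4: DB = ⌊$118,381 × 150%/9⌋ = $19,730; SL = ⌊$93,181/6⌋ = $15,530 → take DB $19,730. Book value $98,651.
Year 5: DB = ⌊$98,651 × 150%/9⌋ = $16,441; SL = ⌊$73,451/5⌋ = $14,690 → take DB $16,441. Book value $82,210.
Year 6: DB = ⌊$82,210 × 150%/9⌋ = $13,701; SL = ⌊$57,010/4⌋ = $14,252 → take SL $14,252. Book value $67,958.
Year 7: DB = ⌊$67,958 × 150%/9⌋ = $11,326; SL = ⌊$42,758/3⌋ = $14,252 → take SL $14,252. Book value $53,706.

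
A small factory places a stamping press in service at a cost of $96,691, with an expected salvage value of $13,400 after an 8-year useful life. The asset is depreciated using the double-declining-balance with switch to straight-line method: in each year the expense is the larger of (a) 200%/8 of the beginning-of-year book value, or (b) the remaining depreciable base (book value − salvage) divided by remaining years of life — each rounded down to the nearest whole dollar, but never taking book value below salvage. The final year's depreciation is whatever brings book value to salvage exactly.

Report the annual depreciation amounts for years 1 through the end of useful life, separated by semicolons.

$24,172; $18,129; $13,597; $10,198; $7,648; $5,736; $3,811; $0

Depreciable base = $96,691 − $13,400 = $83,291.
Year 1: DB = ⌊$96,691 × 200%/8⌋ = $24,172; SL = ⌊$83,291/8⌋ = $10,411 → take DB $24,172. Book value $72,519.
Year 2: DB = ⌊$72,519 × 200%/8⌋ = $18,129; SL = ⌊$59,119/7⌋ = $8,445 → take DB $18,129. Book value $54,390.
Year 3: DB = ⌊$54,390 × 200%/8⌋ = $13,597; SL = ⌊$40,990/6⌋ = $6,831 → take DB $13,597. Book value $40,793.
Year 4: DB = ⌊$40,793 × 200%/8⌋ = $10,198; SL = ⌊$27,393/5⌋ = $5,478 → take DB $10,198. Book value $30,595.
Year 5: DB = ⌊$30,595 × 200%/8⌋ = $7,648; SL = ⌊$17,195/4⌋ = $4,298 → take DB $7,648. Book value $22,947.
Year 6: DB = ⌊$22,947 × 200%/8⌋ = $5,736; SL = ⌊$9,547/3⌋ = $3,182 → take DB $5,736. Book value $17,211.
Year 7: DB = ⌊$17,211 × 200%/8⌋ = $4,302; SL = ⌊$3,811/2⌋ = $1,905 → take DB $4,302, capped at $3,811. Book value $13,400.
Year 8 (final): $13,400 − $13,400 = $0. Book value $13,400.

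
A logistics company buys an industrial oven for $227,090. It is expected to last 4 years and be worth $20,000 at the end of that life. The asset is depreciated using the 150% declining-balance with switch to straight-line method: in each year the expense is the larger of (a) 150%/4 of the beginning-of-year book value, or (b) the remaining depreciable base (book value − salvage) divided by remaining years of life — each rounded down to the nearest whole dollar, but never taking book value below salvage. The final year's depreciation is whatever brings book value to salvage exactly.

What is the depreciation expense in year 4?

Depreciable base = $227,090 − $20,000 = $207,090.
Year 1: DB = ⌊$227,090 × 150%/4⌋ = $85,158; SL = ⌊$207,090/4⌋ = $51,772 → take DB $85,158. Book value $141,932.
Year 2: DB = ⌊$141,932 × 150%/4⌋ = $53,224; SL = ⌊$121,932/3⌋ = $40,644 → take DB $53,224. Book value $88,708.
Year 3: DB = ⌊$88,708 × 150%/4⌋ = $33,265; SL = ⌊$68,708/2⌋ = $34,354 → take SL $34,354. Book value $54,354.
Year 4 (final): $54,354 − $20,000 = $34,354. Book value $20,000.

$34,354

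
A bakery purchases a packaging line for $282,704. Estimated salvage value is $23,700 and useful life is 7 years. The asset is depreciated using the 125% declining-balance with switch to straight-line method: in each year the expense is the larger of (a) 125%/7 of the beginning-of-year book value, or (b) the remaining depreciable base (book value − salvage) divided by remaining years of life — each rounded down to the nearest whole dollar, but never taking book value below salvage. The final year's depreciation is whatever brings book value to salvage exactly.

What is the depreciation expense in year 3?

Depreciable base = $282,704 − $23,700 = $259,004.
Year 1: DB = ⌊$282,704 × 125%/7⌋ = $50,482; SL = ⌊$259,004/7⌋ = $37,000 → take DB $50,482. Book value $232,222.
Year 2: DB = ⌊$232,222 × 125%/7⌋ = $41,468; SL = ⌊$208,522/6⌋ = $34,753 → take DB $41,468. Book value $190,754.
Year 3: DB = ⌊$190,754 × 125%/7⌋ = $34,063; SL = ⌊$167,054/5⌋ = $33,410 → take DB $34,063. Book value $156,691.

$34,063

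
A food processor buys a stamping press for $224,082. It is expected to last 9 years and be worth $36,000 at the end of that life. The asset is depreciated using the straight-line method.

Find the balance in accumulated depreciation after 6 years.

$125,388

Depreciable base = $224,082 − $36,000 = $188,082.
Annual expense = $188,082 / 9 = $20,898.
End of year 1: book value $203,184.
End of year 2: book value $182,286.
End of year 3: book value $161,388.
End of year 4: book value $140,490.
End of year 5: book value $119,592.
End of year 6: book value $98,694.
Accumulated through year 6 = $224,082 − $98,694 = $125,388.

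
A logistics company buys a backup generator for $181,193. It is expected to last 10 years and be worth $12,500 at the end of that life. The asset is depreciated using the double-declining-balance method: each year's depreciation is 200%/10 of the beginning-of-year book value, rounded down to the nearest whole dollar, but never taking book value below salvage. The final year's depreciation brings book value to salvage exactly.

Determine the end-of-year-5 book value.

Depreciable base = $181,193 − $12,500 = $168,693.
Year 1: ⌊$181,193 × 200%/10⌋ = $36,238. Book value $144,955.
Year 2: ⌊$144,955 × 200%/10⌋ = $28,991. Book value $115,964.
Year 3: ⌊$115,964 × 200%/10⌋ = $23,192. Book value $92,772.
Year 4: ⌊$92,772 × 200%/10⌋ = $18,554. Book value $74,218.
Year 5: ⌊$74,218 × 200%/10⌋ = $14,843. Book value $59,375.

$59,375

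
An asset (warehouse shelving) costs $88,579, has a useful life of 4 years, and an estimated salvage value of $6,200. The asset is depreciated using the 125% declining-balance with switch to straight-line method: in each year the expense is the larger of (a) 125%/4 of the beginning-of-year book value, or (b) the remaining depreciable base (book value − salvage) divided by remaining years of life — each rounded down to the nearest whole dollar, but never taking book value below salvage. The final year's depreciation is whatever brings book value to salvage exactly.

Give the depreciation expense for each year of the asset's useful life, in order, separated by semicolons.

Depreciable base = $88,579 − $6,200 = $82,379.
Year 1: DB = ⌊$88,579 × 125%/4⌋ = $27,680; SL = ⌊$82,379/4⌋ = $20,594 → take DB $27,680. Book value $60,899.
Year 2: DB = ⌊$60,899 × 125%/4⌋ = $19,030; SL = ⌊$54,699/3⌋ = $18,233 → take DB $19,030. Book value $41,869.
Year 3: DB = ⌊$41,869 × 125%/4⌋ = $13,084; SL = ⌊$35,669/2⌋ = $17,834 → take SL $17,834. Book value $24,035.
Year 4 (final): $24,035 − $6,200 = $17,835. Book value $6,200.

$27,680; $19,030; $17,834; $17,835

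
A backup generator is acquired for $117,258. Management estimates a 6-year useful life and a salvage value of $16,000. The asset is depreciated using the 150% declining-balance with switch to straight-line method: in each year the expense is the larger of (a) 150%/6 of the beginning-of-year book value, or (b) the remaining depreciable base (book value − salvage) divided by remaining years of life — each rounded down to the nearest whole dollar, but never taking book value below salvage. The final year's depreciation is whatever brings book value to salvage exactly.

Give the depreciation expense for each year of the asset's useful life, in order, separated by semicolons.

$29,314; $21,986; $16,489; $12,367; $10,551; $10,551

Depreciable base = $117,258 − $16,000 = $101,258.
Year 1: DB = ⌊$117,258 × 150%/6⌋ = $29,314; SL = ⌊$101,258/6⌋ = $16,876 → take DB $29,314. Book value $87,944.
Year 2: DB = ⌊$87,944 × 150%/6⌋ = $21,986; SL = ⌊$71,944/5⌋ = $14,388 → take DB $21,986. Book value $65,958.
Year 3: DB = ⌊$65,958 × 150%/6⌋ = $16,489; SL = ⌊$49,958/4⌋ = $12,489 → take DB $16,489. Book value $49,469.
Year 4: DB = ⌊$49,469 × 150%/6⌋ = $12,367; SL = ⌊$33,469/3⌋ = $11,156 → take DB $12,367. Book value $37,102.
Year 5: DB = ⌊$37,102 × 150%/6⌋ = $9,275; SL = ⌊$21,102/2⌋ = $10,551 → take SL $10,551. Book value $26,551.
Year 6 (final): $26,551 − $16,000 = $10,551. Book value $16,000.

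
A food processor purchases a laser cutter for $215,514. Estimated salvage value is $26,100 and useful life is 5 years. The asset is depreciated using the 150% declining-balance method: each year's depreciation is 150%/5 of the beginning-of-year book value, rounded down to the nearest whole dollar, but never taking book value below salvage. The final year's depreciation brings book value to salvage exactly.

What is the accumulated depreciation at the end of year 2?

Depreciable base = $215,514 − $26,100 = $189,414.
Year 1: ⌊$215,514 × 150%/5⌋ = $64,654. Book value $150,860.
Year 2: ⌊$150,860 × 150%/5⌋ = $45,258. Book value $105,602.
Accumulated through year 2 = $215,514 − $105,602 = $109,912.

$109,912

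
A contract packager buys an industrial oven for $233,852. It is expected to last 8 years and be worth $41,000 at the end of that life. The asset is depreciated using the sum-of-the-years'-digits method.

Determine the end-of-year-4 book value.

$94,570

Depreciable base = $233,852 − $41,000 = $192,852.
Sum of the years' digits = 8+7+6+5+4+3+2+1 = 36.
Year 1: $192,852 × 8/36 = $42,856. Book value $190,996.
Year 2: $192,852 × 7/36 = $37,499. Book value $153,497.
Year 3: $192,852 × 6/36 = $32,142. Book value $121,355.
Year 4: $192,852 × 5/36 = $26,785. Book value $94,570.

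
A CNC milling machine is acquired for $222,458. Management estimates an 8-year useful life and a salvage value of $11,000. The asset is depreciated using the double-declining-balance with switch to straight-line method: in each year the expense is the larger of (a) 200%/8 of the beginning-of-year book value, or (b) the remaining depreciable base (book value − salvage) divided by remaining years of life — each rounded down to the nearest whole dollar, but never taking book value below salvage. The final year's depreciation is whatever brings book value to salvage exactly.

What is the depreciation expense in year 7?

$13,930

Depreciable base = $222,458 − $11,000 = $211,458.
Year 1: DB = ⌊$222,458 × 200%/8⌋ = $55,614; SL = ⌊$211,458/8⌋ = $26,432 → take DB $55,614. Book value $166,844.
Year 2: DB = ⌊$166,844 × 200%/8⌋ = $41,711; SL = ⌊$155,844/7⌋ = $22,263 → take DB $41,711. Book value $125,133.
Year 3: DB = ⌊$125,133 × 200%/8⌋ = $31,283; SL = ⌊$114,133/6⌋ = $19,022 → take DB $31,283. Book value $93,850.
Year 4: DB = ⌊$93,850 × 200%/8⌋ = $23,462; SL = ⌊$82,850/5⌋ = $16,570 → take DB $23,462. Book value $70,388.
Year 5: DB = ⌊$70,388 × 200%/8⌋ = $17,597; SL = ⌊$59,388/4⌋ = $14,847 → take DB $17,597. Book value $52,791.
Year 6: DB = ⌊$52,791 × 200%/8⌋ = $13,197; SL = ⌊$41,791/3⌋ = $13,930 → take SL $13,930. Book value $38,861.
Year 7: DB = ⌊$38,861 × 200%/8⌋ = $9,715; SL = ⌊$27,861/2⌋ = $13,930 → take SL $13,930. Book value $24,931.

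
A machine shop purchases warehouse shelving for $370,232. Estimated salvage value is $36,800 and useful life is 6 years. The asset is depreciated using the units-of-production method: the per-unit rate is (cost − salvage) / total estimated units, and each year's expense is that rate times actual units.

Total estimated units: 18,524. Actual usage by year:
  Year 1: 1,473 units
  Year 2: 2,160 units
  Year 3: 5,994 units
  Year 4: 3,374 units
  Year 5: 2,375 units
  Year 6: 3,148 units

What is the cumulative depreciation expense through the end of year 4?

Depreciable base = $370,232 − $36,800 = $333,432.
Rate = $333,432 / 18,524 units = $18 per unit.
Year 1: 1,473 × $18 = $26,514. Book value $343,718.
Year 2: 2,160 × $18 = $38,880. Book value $304,838.
Year 3: 5,994 × $18 = $107,892. Book value $196,946.
Year 4: 3,374 × $18 = $60,732. Book value $136,214.
Accumulated through year 4 = $370,232 − $136,214 = $234,018.

$234,018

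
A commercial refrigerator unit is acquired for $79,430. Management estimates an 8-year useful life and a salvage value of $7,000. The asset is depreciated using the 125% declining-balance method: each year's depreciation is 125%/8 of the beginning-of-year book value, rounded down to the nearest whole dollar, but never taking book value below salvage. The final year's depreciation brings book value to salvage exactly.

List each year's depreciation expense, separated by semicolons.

Depreciable base = $79,430 − $7,000 = $72,430.
Year 1: ⌊$79,430 × 125%/8⌋ = $12,410. Book value $67,020.
Year 2: ⌊$67,020 × 125%/8⌋ = $10,471. Book value $56,549.
Year 3: ⌊$56,549 × 125%/8⌋ = $8,835. Book value $47,714.
Year 4: ⌊$47,714 × 125%/8⌋ = $7,455. Book value $40,259.
Year 5: ⌊$40,259 × 125%/8⌋ = $6,290. Book value $33,969.
Year 6: ⌊$33,969 × 125%/8⌋ = $5,307. Book value $28,662.
Year 7: ⌊$28,662 × 125%/8⌋ = $4,478. Book value $24,184.
Year 8 (final): $24,184 − $7,000 = $17,184. Book value $7,000.

$12,410; $10,471; $8,835; $7,455; $6,290; $5,307; $4,478; $17,184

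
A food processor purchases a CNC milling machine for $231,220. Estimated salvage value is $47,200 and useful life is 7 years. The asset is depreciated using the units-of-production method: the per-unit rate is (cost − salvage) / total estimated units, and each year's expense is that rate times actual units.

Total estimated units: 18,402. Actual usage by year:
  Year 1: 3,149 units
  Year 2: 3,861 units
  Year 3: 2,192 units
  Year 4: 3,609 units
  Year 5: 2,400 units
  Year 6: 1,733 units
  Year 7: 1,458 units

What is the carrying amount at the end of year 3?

$139,200

Depreciable base = $231,220 − $47,200 = $184,020.
Rate = $184,020 / 18,402 units = $10 per unit.
Year 1: 3,149 × $10 = $31,490. Book value $199,730.
Year 2: 3,861 × $10 = $38,610. Book value $161,120.
Year 3: 2,192 × $10 = $21,920. Book value $139,200.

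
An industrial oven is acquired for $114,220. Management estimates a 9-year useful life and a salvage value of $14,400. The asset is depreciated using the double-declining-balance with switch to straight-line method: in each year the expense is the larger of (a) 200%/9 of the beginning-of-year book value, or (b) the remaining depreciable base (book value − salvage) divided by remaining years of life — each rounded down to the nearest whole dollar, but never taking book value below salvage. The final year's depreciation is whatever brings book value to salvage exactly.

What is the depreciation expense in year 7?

Depreciable base = $114,220 − $14,400 = $99,820.
Year 1: DB = ⌊$114,220 × 200%/9⌋ = $25,382; SL = ⌊$99,820/9⌋ = $11,091 → take DB $25,382. Book value $88,838.
Year 2: DB = ⌊$88,838 × 200%/9⌋ = $19,741; SL = ⌊$74,438/8⌋ = $9,304 → take DB $19,741. Book value $69,097.
Year 3: DB = ⌊$69,097 × 200%/9⌋ = $15,354; SL = ⌊$54,697/7⌋ = $7,813 → take DB $15,354. Book value $53,743.
Year 4: DB = ⌊$53,743 × 200%/9⌋ = $11,942; SL = ⌊$39,343/6⌋ = $6,557 → take DB $11,942. Book value $41,801.
Year 5: DB = ⌊$41,801 × 200%/9⌋ = $9,289; SL = ⌊$27,401/5⌋ = $5,480 → take DB $9,289. Book value $32,512.
Year 6: DB = ⌊$32,512 × 200%/9⌋ = $7,224; SL = ⌊$18,112/4⌋ = $4,528 → take DB $7,224. Book value $25,288.
Year 7: DB = ⌊$25,288 × 200%/9⌋ = $5,619; SL = ⌊$10,888/3⌋ = $3,629 → take DB $5,619. Book value $19,669.

$5,619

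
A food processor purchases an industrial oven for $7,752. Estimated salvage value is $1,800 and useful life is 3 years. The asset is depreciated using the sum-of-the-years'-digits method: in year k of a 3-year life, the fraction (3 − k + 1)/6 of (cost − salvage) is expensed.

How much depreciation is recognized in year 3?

Depreciable base = $7,752 − $1,800 = $5,952.
Sum of the years' digits = 3+2+1 = 6.
Year 1: $5,952 × 3/6 = $2,976. Book value $4,776.
Year 2: $5,952 × 2/6 = $1,984. Book value $2,792.
Year 3: $5,952 × 1/6 = $992. Book value $1,800.

$992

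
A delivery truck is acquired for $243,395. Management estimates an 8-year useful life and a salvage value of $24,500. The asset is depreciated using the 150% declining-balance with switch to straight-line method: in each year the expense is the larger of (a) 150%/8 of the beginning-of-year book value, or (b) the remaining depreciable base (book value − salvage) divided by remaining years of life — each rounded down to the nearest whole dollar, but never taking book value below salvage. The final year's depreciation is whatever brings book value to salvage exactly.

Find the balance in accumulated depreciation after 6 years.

Depreciable base = $243,395 − $24,500 = $218,895.
Year 1: DB = ⌊$243,395 × 150%/8⌋ = $45,636; SL = ⌊$218,895/8⌋ = $27,361 → take DB $45,636. Book value $197,759.
Year 2: DB = ⌊$197,759 × 150%/8⌋ = $37,079; SL = ⌊$173,259/7⌋ = $24,751 → take DB $37,079. Book value $160,680.
Year 3: DB = ⌊$160,680 × 150%/8⌋ = $30,127; SL = ⌊$136,180/6⌋ = $22,696 → take DB $30,127. Book value $130,553.
Year 4: DB = ⌊$130,553 × 150%/8⌋ = $24,478; SL = ⌊$106,053/5⌋ = $21,210 → take DB $24,478. Book value $106,075.
Year 5: DB = ⌊$106,075 × 150%/8⌋ = $19,889; SL = ⌊$81,575/4⌋ = $20,393 → take SL $20,393. Book value $85,682.
Year 6: DB = ⌊$85,682 × 150%/8⌋ = $16,065; SL = ⌊$61,182/3⌋ = $20,394 → take SL $20,394. Book value $65,288.
Accumulated through year 6 = $243,395 − $65,288 = $178,107.

$178,107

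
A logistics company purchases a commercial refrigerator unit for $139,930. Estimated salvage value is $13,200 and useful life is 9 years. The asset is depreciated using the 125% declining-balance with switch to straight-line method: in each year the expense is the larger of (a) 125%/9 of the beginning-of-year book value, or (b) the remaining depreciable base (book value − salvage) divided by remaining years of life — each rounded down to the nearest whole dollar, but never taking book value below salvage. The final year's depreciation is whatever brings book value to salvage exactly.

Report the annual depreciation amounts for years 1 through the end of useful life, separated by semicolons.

$19,434; $16,735; $14,411; $12,691; $12,691; $12,692; $12,692; $12,692; $12,692

Depreciable base = $139,930 − $13,200 = $126,730.
Year 1: DB = ⌊$139,930 × 125%/9⌋ = $19,434; SL = ⌊$126,730/9⌋ = $14,081 → take DB $19,434. Book value $120,496.
Year 2: DB = ⌊$120,496 × 125%/9⌋ = $16,735; SL = ⌊$107,296/8⌋ = $13,412 → take DB $16,735. Book value $103,761.
Year 3: DB = ⌊$103,761 × 125%/9⌋ = $14,411; SL = ⌊$90,561/7⌋ = $12,937 → take DB $14,411. Book value $89,350.
Year 4: DB = ⌊$89,350 × 125%/9⌋ = $12,409; SL = ⌊$76,150/6⌋ = $12,691 → take SL $12,691. Book value $76,659.
Year 5: DB = ⌊$76,659 × 125%/9⌋ = $10,647; SL = ⌊$63,459/5⌋ = $12,691 → take SL $12,691. Book value $63,968.
Year 6: DB = ⌊$63,968 × 125%/9⌋ = $8,884; SL = ⌊$50,768/4⌋ = $12,692 → take SL $12,692. Book value $51,276.
Year 7: DB = ⌊$51,276 × 125%/9⌋ = $7,121; SL = ⌊$38,076/3⌋ = $12,692 → take SL $12,692. Book value $38,584.
Year 8: DB = ⌊$38,584 × 125%/9⌋ = $5,358; SL = ⌊$25,384/2⌋ = $12,692 → take SL $12,692. Book value $25,892.
Year 9 (final): $25,892 − $13,200 = $12,692. Book value $13,200.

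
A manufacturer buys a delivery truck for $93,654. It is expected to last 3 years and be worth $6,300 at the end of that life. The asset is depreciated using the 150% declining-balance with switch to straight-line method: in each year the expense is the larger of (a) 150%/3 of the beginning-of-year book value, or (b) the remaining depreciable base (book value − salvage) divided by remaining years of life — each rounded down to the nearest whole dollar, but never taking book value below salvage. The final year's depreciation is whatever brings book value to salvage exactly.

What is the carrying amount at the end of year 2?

Depreciable base = $93,654 − $6,300 = $87,354.
Year 1: DB = ⌊$93,654 × 150%/3⌋ = $46,827; SL = ⌊$87,354/3⌋ = $29,118 → take DB $46,827. Book value $46,827.
Year 2: DB = ⌊$46,827 × 150%/3⌋ = $23,413; SL = ⌊$40,527/2⌋ = $20,263 → take DB $23,413. Book value $23,414.

$23,414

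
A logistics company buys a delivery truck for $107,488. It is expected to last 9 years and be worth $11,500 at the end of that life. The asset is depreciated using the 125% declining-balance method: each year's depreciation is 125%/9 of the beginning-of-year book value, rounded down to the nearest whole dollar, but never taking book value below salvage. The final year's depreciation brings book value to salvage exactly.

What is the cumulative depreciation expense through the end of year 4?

$48,385

Depreciable base = $107,488 − $11,500 = $95,988.
Year 1: ⌊$107,488 × 125%/9⌋ = $14,928. Book value $92,560.
Year 2: ⌊$92,560 × 125%/9⌋ = $12,855. Book value $79,705.
Year 3: ⌊$79,705 × 125%/9⌋ = $11,070. Book value $68,635.
Year 4: ⌊$68,635 × 125%/9⌋ = $9,532. Book value $59,103.
Accumulated through year 4 = $107,488 − $59,103 = $48,385.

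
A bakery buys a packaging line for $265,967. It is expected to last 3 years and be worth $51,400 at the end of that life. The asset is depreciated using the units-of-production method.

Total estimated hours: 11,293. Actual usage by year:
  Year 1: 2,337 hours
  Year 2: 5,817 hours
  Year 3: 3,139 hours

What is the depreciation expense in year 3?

$59,641

Depreciable base = $265,967 − $51,400 = $214,567.
Rate = $214,567 / 11,293 hours = $19 per hour.
Year 1: 2,337 × $19 = $44,403. Book value $221,564.
Year 2: 5,817 × $19 = $110,523. Book value $111,041.
Year 3: 3,139 × $19 = $59,641. Book value $51,400.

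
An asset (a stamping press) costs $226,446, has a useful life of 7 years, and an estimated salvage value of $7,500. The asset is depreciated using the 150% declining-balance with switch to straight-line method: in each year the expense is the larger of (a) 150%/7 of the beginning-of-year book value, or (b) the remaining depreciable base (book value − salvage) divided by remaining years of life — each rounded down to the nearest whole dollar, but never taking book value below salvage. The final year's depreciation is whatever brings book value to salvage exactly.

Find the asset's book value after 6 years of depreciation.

$33,085

Depreciable base = $226,446 − $7,500 = $218,946.
Year 1: DB = ⌊$226,446 × 150%/7⌋ = $48,524; SL = ⌊$218,946/7⌋ = $31,278 → take DB $48,524. Book value $177,922.
Year 2: DB = ⌊$177,922 × 150%/7⌋ = $38,126; SL = ⌊$170,422/6⌋ = $28,403 → take DB $38,126. Book value $139,796.
Year 3: DB = ⌊$139,796 × 150%/7⌋ = $29,956; SL = ⌊$132,296/5⌋ = $26,459 → take DB $29,956. Book value $109,840.
Year 4: DB = ⌊$109,840 × 150%/7⌋ = $23,537; SL = ⌊$102,340/4⌋ = $25,585 → take SL $25,585. Book value $84,255.
Year 5: DB = ⌊$84,255 × 150%/7⌋ = $18,054; SL = ⌊$76,755/3⌋ = $25,585 → take SL $25,585. Book value $58,670.
Year 6: DB = ⌊$58,670 × 150%/7⌋ = $12,572; SL = ⌊$51,170/2⌋ = $25,585 → take SL $25,585. Book value $33,085.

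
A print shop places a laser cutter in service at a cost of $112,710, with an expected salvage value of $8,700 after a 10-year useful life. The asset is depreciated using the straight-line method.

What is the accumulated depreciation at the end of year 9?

Depreciable base = $112,710 − $8,700 = $104,010.
Annual expense = $104,010 / 10 = $10,401.
End of year 1: book value $102,309.
End of year 2: book value $91,908.
End of year 3: book value $81,507.
End of year 4: book value $71,106.
End of year 5: book value $60,705.
End of year 6: book value $50,304.
End of year 7: book value $39,903.
End of year 8: book value $29,502.
End of year 9: book value $19,101.
Accumulated through year 9 = $112,710 − $19,101 = $93,609.

$93,609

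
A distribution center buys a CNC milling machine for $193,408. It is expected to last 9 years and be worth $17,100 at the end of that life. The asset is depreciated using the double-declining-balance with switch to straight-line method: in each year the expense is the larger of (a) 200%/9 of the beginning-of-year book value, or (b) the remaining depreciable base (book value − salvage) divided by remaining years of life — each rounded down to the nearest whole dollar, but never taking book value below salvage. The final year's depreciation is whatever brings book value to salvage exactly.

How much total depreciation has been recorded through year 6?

Depreciable base = $193,408 − $17,100 = $176,308.
Year 1: DB = ⌊$193,408 × 200%/9⌋ = $42,979; SL = ⌊$176,308/9⌋ = $19,589 → take DB $42,979. Book value $150,429.
Year 2: DB = ⌊$150,429 × 200%/9⌋ = $33,428; SL = ⌊$133,329/8⌋ = $16,666 → take DB $33,428. Book value $117,001.
Year 3: DB = ⌊$117,001 × 200%/9⌋ = $26,000; SL = ⌊$99,901/7⌋ = $14,271 → take DB $26,000. Book value $91,001.
Year 4: DB = ⌊$91,001 × 200%/9⌋ = $20,222; SL = ⌊$73,901/6⌋ = $12,316 → take DB $20,222. Book value $70,779.
Year 5: DB = ⌊$70,779 × 200%/9⌋ = $15,728; SL = ⌊$53,679/5⌋ = $10,735 → take DB $15,728. Book value $55,051.
Year 6: DB = ⌊$55,051 × 200%/9⌋ = $12,233; SL = ⌊$37,951/4⌋ = $9,487 → take DB $12,233. Book value $42,818.
Accumulated through year 6 = $193,408 − $42,818 = $150,590.

$150,590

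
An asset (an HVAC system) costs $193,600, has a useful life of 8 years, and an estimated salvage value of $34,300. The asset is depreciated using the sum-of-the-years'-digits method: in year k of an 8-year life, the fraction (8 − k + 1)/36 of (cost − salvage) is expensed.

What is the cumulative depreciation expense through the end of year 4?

Depreciable base = $193,600 − $34,300 = $159,300.
Sum of the years' digits = 8+7+6+5+4+3+2+1 = 36.
Year 1: $159,300 × 8/36 = $35,400. Book value $158,200.
Year 2: $159,300 × 7/36 = $30,975. Book value $127,225.
Year 3: $159,300 × 6/36 = $26,550. Book value $100,675.
Year 4: $159,300 × 5/36 = $22,125. Book value $78,550.
Accumulated through year 4 = $193,600 − $78,550 = $115,050.

$115,050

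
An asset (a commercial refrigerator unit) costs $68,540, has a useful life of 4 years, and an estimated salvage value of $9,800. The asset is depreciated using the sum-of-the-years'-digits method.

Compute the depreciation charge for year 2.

$17,622

Depreciable base = $68,540 − $9,800 = $58,740.
Sum of the years' digits = 4+3+2+1 = 10.
Year 1: $58,740 × 4/10 = $23,496. Book value $45,044.
Year 2: $58,740 × 3/10 = $17,622. Book value $27,422.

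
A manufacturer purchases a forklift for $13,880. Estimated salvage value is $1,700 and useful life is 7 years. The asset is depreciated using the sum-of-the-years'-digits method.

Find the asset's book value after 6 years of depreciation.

$2,135

Depreciable base = $13,880 − $1,700 = $12,180.
Sum of the years' digits = 7+6+5+4+3+2+1 = 28.
Year 1: $12,180 × 7/28 = $3,045. Book value $10,835.
Year 2: $12,180 × 6/28 = $2,610. Book value $8,225.
Year 3: $12,180 × 5/28 = $2,175. Book value $6,050.
Year 4: $12,180 × 4/28 = $1,740. Book value $4,310.
Year 5: $12,180 × 3/28 = $1,305. Book value $3,005.
Year 6: $12,180 × 2/28 = $870. Book value $2,135.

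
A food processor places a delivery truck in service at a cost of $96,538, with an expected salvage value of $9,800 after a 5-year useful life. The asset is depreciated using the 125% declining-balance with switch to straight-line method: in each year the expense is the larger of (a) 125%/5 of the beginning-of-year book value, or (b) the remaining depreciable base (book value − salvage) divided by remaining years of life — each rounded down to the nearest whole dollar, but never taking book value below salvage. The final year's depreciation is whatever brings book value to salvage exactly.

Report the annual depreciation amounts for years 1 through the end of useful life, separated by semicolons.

$24,134; $18,101; $14,834; $14,834; $14,835

Depreciable base = $96,538 − $9,800 = $86,738.
Year 1: DB = ⌊$96,538 × 125%/5⌋ = $24,134; SL = ⌊$86,738/5⌋ = $17,347 → take DB $24,134. Book value $72,404.
Year 2: DB = ⌊$72,404 × 125%/5⌋ = $18,101; SL = ⌊$62,604/4⌋ = $15,651 → take DB $18,101. Book value $54,303.
Year 3: DB = ⌊$54,303 × 125%/5⌋ = $13,575; SL = ⌊$44,503/3⌋ = $14,834 → take SL $14,834. Book value $39,469.
Year 4: DB = ⌊$39,469 × 125%/5⌋ = $9,867; SL = ⌊$29,669/2⌋ = $14,834 → take SL $14,834. Book value $24,635.
Year 5 (final): $24,635 − $9,800 = $14,835. Book value $9,800.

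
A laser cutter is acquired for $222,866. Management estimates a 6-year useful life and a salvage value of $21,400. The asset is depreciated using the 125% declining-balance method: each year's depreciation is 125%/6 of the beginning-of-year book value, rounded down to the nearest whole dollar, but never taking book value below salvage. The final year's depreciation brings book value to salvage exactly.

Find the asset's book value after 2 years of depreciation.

Depreciable base = $222,866 − $21,400 = $201,466.
Year 1: ⌊$222,866 × 125%/6⌋ = $46,430. Book value $176,436.
Year 2: ⌊$176,436 × 125%/6⌋ = $36,757. Book value $139,679.

$139,679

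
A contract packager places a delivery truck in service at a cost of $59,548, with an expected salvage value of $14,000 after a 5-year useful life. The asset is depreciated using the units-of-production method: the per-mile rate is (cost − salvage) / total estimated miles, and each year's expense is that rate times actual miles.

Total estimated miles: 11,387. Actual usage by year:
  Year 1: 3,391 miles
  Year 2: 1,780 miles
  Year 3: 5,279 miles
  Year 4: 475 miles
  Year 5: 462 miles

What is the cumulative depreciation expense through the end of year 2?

$20,684

Depreciable base = $59,548 − $14,000 = $45,548.
Rate = $45,548 / 11,387 miles = $4 per mile.
Year 1: 3,391 × $4 = $13,564. Book value $45,984.
Year 2: 1,780 × $4 = $7,120. Book value $38,864.
Accumulated through year 2 = $59,548 − $38,864 = $20,684.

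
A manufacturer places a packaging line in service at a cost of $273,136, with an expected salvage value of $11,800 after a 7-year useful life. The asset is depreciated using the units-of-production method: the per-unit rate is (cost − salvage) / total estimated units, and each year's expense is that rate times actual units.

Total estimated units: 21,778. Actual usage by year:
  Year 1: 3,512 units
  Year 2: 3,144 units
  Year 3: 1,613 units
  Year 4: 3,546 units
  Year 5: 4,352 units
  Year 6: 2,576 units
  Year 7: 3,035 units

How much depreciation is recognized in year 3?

Depreciable base = $273,136 − $11,800 = $261,336.
Rate = $261,336 / 21,778 units = $12 per unit.
Year 1: 3,512 × $12 = $42,144. Book value $230,992.
Year 2: 3,144 × $12 = $37,728. Book value $193,264.
Year 3: 1,613 × $12 = $19,356. Book value $173,908.

$19,356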